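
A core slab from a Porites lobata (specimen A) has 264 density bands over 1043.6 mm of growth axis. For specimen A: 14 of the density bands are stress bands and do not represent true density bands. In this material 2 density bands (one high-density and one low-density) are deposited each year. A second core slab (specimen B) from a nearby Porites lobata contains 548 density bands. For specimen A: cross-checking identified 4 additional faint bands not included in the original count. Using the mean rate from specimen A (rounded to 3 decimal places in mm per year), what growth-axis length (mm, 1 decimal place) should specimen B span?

Specimen A: after corrections the count is 264 − 14 + 4 = 254 density bands.
Specimen A: dividing by 2 density bands per year: 254 / 2 = 127 years.
A: Mean rate = 1043.6 mm / 127 years ≈ 8.217 mm/yr.
Specimen B: 548 density bands at 2 per year is 548 / 2 = 274 years. Length of B = 8.217 × 274 = 2251.5 mm.

2251.5 mm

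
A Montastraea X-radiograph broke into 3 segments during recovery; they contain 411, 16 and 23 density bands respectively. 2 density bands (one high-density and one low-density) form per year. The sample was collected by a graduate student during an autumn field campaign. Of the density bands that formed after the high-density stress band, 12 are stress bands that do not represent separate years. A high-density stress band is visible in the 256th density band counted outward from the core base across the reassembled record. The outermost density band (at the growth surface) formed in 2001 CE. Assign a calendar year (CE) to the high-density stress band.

1910 CE

Total density bands = 411 + 16 + 23 = 450.
Between density band 256 and the growth surface there are 450 − 256 = 194 density bands.
194 − 12 false = 182 true density bands after the high-density stress band.
182 density bands at 2 per year is 182 / 2 = 91 years.
Counting back 91 years from 2001 CE places the high-density stress band in 2001 − 91 = 1910 CE.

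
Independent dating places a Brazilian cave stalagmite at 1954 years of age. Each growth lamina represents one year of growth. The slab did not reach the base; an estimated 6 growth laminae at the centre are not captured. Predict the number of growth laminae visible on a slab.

One growth lamina per year gives 1954 growth laminae over 1954 years.
Subtracting the 6 growth laminae not captured gives 1954 − 6 = 1948 growth laminae in the record.

1948 growth laminae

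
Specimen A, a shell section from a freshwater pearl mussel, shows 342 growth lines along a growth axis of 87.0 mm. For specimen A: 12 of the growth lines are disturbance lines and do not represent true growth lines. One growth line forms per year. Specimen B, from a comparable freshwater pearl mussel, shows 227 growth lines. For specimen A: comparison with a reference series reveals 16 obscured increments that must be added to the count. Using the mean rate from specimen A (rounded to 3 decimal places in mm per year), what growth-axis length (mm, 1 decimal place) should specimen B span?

57.0 mm

Specimen A: correcting the raw count gives 342 − 12 + 16 = 346 true growth lines.
A: 87.0 mm over 346 years gives 87.0 / 346 ≈ 0.251 mm per year.
Length of B = 0.251 × 227 = 57.0 mm.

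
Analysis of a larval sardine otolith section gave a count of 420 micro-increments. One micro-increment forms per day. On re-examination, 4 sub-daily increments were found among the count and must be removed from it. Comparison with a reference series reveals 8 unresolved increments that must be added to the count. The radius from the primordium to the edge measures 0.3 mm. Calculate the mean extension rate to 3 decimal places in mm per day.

0.001 mm per day

Adjusted count: 420 − 4 + 8 = 424 micro-increments.
0.3 mm over 424 days gives 0.3 / 424 ≈ 0.001 mm per day.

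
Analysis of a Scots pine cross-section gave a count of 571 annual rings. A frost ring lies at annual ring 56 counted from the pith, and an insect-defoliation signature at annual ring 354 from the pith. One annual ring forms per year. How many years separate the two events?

298 years

The two markers are separated by 354 − 56 = 298 annual rings.
That is 298 years at one annual ring per year.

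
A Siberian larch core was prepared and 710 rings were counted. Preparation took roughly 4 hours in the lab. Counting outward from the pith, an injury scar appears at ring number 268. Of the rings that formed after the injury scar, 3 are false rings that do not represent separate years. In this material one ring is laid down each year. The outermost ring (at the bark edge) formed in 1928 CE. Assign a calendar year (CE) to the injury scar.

Between ring 268 and the bark edge there are 710 − 268 = 442 rings.
Excluding 3 false rings: 442 − 3 = 439.
Counting back 439 years from 1928 CE places the injury scar in 1928 − 439 = 1489 CE.

1489 CE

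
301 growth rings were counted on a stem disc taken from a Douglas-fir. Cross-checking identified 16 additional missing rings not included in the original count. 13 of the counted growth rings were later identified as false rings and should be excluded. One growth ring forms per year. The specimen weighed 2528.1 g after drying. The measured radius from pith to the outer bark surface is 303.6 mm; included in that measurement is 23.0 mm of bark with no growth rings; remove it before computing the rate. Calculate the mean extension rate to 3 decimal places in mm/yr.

After corrections the count is 301 − 13 + 16 = 304 growth rings.
Net length = 303.6 − 23.0 = 280.6 mm.
Extension rate ≈ 280.6 / 304 = 0.923 mm/yr.

0.923 mm/yr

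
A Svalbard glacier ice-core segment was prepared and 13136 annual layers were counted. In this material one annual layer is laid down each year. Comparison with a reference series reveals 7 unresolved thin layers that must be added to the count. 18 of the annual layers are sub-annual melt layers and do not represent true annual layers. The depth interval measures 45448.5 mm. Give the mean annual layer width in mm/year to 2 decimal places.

True annual layer count = 13136 − 18 + 7 = 13125.
Mean rate = 45448.5 mm / 13125 years ≈ 3.46 mm/year.

3.46 mm/year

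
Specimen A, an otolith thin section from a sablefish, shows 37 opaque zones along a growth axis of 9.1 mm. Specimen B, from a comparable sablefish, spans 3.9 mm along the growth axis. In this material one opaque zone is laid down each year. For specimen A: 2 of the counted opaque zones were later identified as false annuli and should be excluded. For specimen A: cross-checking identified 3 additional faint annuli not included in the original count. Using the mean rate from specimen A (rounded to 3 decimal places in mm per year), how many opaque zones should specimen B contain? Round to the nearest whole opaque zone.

Specimen A: after corrections the count is 37 − 2 + 3 = 38 opaque zones.
A: Mean rate = 9.1 mm / 38 years ≈ 0.239 mm/year.
Specimen B: 3.9 mm / 0.239 mm per year = 16.32 years ≈ 16 opaque zones.

16 opaque zones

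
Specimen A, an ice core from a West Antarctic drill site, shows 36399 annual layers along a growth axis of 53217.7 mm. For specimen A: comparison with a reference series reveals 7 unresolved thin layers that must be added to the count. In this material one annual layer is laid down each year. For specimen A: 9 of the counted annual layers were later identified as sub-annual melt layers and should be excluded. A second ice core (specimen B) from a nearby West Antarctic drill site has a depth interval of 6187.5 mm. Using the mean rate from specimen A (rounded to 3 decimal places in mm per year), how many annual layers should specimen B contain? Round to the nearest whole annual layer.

Specimen A: after corrections the count is 36399 − 9 + 7 = 36397 annual layers.
A: Mean rate = 53217.7 mm / 36397 years ≈ 1.462 mm/year.
B spans 6187.5 / 1.462 = 4232.22 years ≈ 4232 annual layers.

4232 annual layers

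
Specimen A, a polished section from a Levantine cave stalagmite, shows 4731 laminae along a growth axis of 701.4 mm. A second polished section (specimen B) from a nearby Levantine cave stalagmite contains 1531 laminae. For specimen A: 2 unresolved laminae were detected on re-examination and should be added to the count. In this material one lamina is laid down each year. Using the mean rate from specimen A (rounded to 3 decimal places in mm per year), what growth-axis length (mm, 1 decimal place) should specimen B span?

226.6 mm

Specimen A: true lamina count = 4731 + 2 = 4733.
A: 701.4 mm over 4733 years gives 701.4 / 4733 ≈ 0.148 mm per year.
Length of B = 0.148 × 1531 = 226.6 mm.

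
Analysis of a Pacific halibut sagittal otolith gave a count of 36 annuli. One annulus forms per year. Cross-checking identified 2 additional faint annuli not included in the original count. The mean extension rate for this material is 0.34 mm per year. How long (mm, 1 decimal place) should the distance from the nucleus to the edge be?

12.9 mm

Adjusted count: 36 + 2 = 38 annuli.
38 years at 0.34 mm/year gives 0.34 × 38 = 12.9 mm.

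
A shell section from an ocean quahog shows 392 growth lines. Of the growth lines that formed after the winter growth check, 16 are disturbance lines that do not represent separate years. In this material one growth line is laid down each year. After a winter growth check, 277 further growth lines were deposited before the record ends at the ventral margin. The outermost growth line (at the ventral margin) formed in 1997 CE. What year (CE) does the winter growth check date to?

There are 277 growth lines younger than the winter growth check.
Excluding 16 false growth lines: 277 − 16 = 261.
1997 − 261 = 1736 CE.

1736 CE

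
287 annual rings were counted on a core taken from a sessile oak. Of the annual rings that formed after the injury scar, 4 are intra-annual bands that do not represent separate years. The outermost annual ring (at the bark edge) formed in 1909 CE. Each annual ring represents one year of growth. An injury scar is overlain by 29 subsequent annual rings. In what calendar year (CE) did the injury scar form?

29 annual rings post-date the injury scar.
Removing the 4 false annual rings leaves 29 − 4 = 25 true annual rings beyond the injury scar.
1909 − 25 = 1884 CE.

1884 CE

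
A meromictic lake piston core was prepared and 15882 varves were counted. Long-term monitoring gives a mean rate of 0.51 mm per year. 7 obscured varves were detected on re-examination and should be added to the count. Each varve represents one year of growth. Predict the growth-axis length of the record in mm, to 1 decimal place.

8103.4 mm

True varve count = 15882 + 7 = 15889.
Length ≈ 0.51 × 15889 = 8103.4 mm.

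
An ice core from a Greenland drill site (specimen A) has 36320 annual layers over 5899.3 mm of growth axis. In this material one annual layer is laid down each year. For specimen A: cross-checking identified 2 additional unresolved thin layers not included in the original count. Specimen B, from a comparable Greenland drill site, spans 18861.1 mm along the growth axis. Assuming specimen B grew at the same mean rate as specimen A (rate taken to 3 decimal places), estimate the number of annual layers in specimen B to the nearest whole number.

Specimen A: true annual layer count = 36320 + 2 = 36322.
A: 5899.3 mm over 36322 years gives 5899.3 / 36322 ≈ 0.162 mm per year.
B spans 18861.1 / 0.162 = 116426.54 years ≈ 116427 annual layers.

116427 annual layers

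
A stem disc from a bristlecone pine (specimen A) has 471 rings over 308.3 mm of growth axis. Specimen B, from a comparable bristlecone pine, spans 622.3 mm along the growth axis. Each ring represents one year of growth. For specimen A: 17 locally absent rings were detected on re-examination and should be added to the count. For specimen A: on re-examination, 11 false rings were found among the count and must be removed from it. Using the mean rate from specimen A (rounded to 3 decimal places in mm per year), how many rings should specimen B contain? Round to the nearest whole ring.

Specimen A: adjusted count: 471 − 11 + 17 = 477 rings.
A: Extension rate ≈ 308.3 / 477 = 0.646 mm/yr.
B spans 622.3 / 0.646 = 963.31 years ≈ 963 rings.

963 rings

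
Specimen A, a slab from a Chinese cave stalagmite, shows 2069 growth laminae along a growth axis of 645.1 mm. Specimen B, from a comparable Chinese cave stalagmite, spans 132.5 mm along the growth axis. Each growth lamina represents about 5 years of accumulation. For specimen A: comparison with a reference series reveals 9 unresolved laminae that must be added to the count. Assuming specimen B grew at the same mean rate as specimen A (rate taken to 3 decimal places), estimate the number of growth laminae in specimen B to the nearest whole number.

427 growth laminae

Specimen A: correcting the raw count gives 2069 + 9 = 2078 true growth laminae.
Specimen A: 2078 growth laminae at 5 years each span 2078 × 5 = 10390 years.
A: Extension rate ≈ 645.1 / 10390 = 0.062 mm/yr.
Specimen B: 132.5 mm / 0.062 mm per year = 2137.10 years; at 5 years per growth lamina that is 2137.10 / 5 ≈ 427 growth laminae.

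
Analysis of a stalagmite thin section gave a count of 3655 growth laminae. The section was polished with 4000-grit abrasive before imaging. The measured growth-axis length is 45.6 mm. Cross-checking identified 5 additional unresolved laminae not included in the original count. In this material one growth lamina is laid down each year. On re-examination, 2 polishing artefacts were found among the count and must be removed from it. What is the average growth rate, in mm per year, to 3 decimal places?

Adjusted count: 3655 − 2 + 5 = 3658 growth laminae.
45.6 mm over 3658 years gives 45.6 / 3658 ≈ 0.012 mm per year.

0.012 mm per year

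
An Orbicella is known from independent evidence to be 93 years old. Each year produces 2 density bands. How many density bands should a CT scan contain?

93 years at 2 density bands per year gives 93 × 2 = 186 density bands.
So 186 density bands should be present.

186 density bands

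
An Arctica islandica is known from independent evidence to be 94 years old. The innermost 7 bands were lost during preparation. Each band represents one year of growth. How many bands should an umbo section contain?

87 bands

At one band per year, 94 years correspond to 94 bands.
94 − 7 missed = 87 bands expected in the prepared section.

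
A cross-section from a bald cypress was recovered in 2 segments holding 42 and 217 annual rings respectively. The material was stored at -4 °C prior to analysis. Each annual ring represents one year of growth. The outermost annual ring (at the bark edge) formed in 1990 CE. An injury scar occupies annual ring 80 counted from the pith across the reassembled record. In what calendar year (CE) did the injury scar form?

Total annual rings = 42 + 217 = 259.
Between annual ring 80 and the bark edge there are 259 − 80 = 179 annual rings.
The annual ring at the bark edge is 1990 CE, so the injury scar dates to 1990 − 179 = 1811 CE.

1811 CE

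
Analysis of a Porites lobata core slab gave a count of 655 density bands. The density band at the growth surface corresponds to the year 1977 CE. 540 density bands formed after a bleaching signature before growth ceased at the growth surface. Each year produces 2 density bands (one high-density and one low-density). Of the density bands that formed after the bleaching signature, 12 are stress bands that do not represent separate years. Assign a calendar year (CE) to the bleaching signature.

540 density bands formed after the bleaching signature.
540 − 12 false = 528 true density bands after the bleaching signature.
Dividing by 2 density bands per year: 528 / 2 = 264 years.
1977 − 264 = 1713 CE.

1713 CE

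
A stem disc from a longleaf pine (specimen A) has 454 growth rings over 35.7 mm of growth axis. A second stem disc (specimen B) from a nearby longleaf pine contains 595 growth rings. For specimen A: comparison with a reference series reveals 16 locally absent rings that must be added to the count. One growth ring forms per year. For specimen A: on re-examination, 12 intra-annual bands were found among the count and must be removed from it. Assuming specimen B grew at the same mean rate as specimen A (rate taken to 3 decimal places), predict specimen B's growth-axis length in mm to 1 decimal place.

Specimen A: after corrections the count is 454 − 12 + 16 = 458 growth rings.
A: Extension rate ≈ 35.7 / 458 = 0.078 mm/year.
B's length ≈ 0.078 × 595 = 46.4 mm.

46.4 mm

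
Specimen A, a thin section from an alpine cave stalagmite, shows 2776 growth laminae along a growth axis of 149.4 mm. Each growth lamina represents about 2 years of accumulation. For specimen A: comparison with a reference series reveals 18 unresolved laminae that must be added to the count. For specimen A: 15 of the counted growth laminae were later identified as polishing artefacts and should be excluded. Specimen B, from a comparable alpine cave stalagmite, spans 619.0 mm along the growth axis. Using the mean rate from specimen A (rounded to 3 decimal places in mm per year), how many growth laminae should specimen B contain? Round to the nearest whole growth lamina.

11463 growth laminae

Specimen A: after corrections the count is 2776 − 15 + 18 = 2779 growth laminae.
Specimen A: at 2 years per growth lamina, 2779 × 2 = 5558 years.
A: 149.4 mm over 5558 years gives 149.4 / 5558 ≈ 0.027 mm/yr.
Specimen B: 619.0 mm / 0.027 mm per year = 22925.93 years; at 2 years per growth lamina that is 22925.93 / 2 ≈ 11463 growth laminae.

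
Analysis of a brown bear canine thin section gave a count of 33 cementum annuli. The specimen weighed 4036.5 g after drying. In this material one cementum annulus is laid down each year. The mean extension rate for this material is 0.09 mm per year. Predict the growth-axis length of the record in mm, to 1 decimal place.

The record spans 33 years at 0.09 mm per year.
33 years at 0.09 mm/year gives 0.09 × 33 = 3.0 mm.

3.0 mm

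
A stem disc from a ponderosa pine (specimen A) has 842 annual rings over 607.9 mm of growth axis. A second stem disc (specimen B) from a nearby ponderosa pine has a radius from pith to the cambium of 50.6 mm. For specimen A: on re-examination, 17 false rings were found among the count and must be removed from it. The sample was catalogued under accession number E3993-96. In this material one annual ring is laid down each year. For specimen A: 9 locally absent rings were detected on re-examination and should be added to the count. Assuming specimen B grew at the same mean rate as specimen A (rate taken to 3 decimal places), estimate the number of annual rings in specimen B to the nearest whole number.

69 annual rings

Specimen A: after corrections the count is 842 − 17 + 9 = 834 annual rings.
A: 607.9 mm over 834 years gives 607.9 / 834 ≈ 0.729 mm/year.
For B, 50.6 / 0.729 = 69.41 years ≈ 69 annual rings.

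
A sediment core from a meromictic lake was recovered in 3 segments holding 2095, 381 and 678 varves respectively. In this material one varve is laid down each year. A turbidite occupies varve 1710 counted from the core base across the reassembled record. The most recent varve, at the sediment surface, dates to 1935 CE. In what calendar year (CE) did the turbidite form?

Total varves = 2095 + 381 + 678 = 3154.
Between varve 1710 and the sediment surface there are 3154 − 1710 = 1444 varves.
The varve at the sediment surface is 1935 CE, so the turbidite dates to 1935 − 1444 = 491 CE.

491 CE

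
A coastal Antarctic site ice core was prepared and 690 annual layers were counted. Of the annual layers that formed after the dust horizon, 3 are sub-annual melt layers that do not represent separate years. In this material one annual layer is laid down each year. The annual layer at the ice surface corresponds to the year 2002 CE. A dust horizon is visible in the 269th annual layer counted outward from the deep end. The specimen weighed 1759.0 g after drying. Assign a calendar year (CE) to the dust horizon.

The dust horizon sits at annual layer 269 from the deep end, so 690 − 269 = 421 annual layers formed after it.
Excluding 3 false annual layers: 421 − 3 = 418.
Counting back 418 years from 2002 CE places the dust horizon in 2002 − 418 = 1584 CE.

1584 CE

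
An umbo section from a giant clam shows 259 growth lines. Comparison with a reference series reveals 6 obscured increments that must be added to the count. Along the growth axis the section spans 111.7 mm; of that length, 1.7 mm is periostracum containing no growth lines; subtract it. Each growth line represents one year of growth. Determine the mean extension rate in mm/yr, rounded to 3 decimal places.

True growth line count = 259 + 6 = 265.
Net length = 111.7 − 1.7 = 110.0 mm.
110.0 mm over 265 years gives 110.0 / 265 ≈ 0.415 mm/yr.

0.415 mm/yr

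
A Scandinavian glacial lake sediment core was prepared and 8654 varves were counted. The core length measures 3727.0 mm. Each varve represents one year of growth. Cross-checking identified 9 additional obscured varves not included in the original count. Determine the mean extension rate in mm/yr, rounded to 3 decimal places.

True varve count = 8654 + 9 = 8663.
Extension rate ≈ 3727.0 / 8663 = 0.430 mm/yr.

0.430 mm/yr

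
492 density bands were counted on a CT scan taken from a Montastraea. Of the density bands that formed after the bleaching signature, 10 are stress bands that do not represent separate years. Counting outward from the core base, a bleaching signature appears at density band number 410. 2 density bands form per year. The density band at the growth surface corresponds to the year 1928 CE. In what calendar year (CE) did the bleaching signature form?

The bleaching signature sits at density band 410 from the core base, so 492 − 410 = 82 density bands formed after it.
Removing the 10 false density bands leaves 82 − 10 = 72 true density bands beyond the bleaching signature.
72 density bands at 2 per year is 72 / 2 = 36 years.
Counting back 36 years from 1928 CE places the bleaching signature in 1928 − 36 = 1892 CE.

1892 CE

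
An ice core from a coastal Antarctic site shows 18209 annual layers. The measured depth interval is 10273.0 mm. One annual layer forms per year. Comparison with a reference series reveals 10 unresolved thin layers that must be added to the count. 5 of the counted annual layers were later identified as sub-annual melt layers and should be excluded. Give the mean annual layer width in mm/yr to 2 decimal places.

0.56 mm/yr

True annual layer count = 18209 − 5 + 10 = 18214.
Extension rate ≈ 10273.0 / 18214 = 0.56 mm/yr.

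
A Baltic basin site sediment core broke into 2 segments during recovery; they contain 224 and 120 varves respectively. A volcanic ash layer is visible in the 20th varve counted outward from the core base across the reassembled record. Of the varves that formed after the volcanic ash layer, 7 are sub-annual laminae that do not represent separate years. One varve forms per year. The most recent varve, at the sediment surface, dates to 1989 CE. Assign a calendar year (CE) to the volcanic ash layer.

1672 CE

Total varves = 224 + 120 = 344.
The volcanic ash layer sits at varve 20 from the core base, so 344 − 20 = 324 varves formed after it.
Excluding 7 false varves: 324 − 7 = 317.
1989 − 317 = 1672 CE.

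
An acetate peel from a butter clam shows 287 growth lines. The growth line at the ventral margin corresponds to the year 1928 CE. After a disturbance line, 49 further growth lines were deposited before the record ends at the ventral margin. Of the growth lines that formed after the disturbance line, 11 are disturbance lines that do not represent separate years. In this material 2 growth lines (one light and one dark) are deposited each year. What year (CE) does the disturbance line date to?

49 growth lines formed after the disturbance line.
49 − 11 false = 38 true growth lines after the disturbance line.
With 2 growth lines per year, 38 / 2 = 19 years.
1928 − 19 = 1909 CE.

1909 CE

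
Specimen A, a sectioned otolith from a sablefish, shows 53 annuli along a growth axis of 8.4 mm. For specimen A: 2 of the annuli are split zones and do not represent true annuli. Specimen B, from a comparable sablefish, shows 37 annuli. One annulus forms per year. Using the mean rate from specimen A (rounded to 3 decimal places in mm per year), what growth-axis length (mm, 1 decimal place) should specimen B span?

Specimen A: adjusted count: 53 − 2 = 51 annuli.
A: Mean rate = 8.4 mm / 51 years ≈ 0.165 mm/year.
B's length ≈ 0.165 × 37 = 6.1 mm.

6.1 mm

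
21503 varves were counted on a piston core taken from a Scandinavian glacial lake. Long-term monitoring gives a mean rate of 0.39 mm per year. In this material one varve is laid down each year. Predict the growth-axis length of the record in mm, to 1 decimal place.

8386.2 mm

The record spans 21503 years at 0.39 mm per year.
Predicted length = 0.39 mm/year × 21503 years = 8386.2 mm.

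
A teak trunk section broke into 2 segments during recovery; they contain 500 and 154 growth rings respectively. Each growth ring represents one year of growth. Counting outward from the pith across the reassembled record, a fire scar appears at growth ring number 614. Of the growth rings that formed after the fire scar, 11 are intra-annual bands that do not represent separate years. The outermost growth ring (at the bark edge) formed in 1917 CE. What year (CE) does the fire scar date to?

Total growth rings = 500 + 154 = 654.
Between growth ring 614 and the bark edge there are 654 − 614 = 40 growth rings.
Excluding 11 false growth rings: 40 − 11 = 29.
The growth ring at the bark edge is 1917 CE, so the fire scar dates to 1917 − 29 = 1888 CE.

1888 CE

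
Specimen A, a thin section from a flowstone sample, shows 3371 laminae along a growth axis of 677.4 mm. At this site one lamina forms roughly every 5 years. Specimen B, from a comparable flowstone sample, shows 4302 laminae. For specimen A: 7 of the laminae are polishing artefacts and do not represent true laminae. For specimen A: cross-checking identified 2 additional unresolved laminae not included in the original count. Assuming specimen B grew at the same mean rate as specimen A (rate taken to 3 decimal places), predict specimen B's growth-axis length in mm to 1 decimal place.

860.4 mm

Specimen A: adjusted count: 3371 − 7 + 2 = 3366 laminae.
Specimen A: 3366 laminae at 5 years each span 3366 × 5 = 16830 years.
A: Extension rate ≈ 677.4 / 16830 = 0.040 mm/yr.
Specimen B: at 5 years per lamina, 4302 × 5 = 21510 years. B's length ≈ 0.040 × 21510 = 860.4 mm.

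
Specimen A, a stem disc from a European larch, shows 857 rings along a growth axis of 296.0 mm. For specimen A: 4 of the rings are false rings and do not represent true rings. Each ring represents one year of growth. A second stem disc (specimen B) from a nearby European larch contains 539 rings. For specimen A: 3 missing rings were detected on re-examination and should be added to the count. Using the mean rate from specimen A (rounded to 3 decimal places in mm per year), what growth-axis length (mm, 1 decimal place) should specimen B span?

Specimen A: true ring count = 857 − 4 + 3 = 856.
A: Extension rate ≈ 296.0 / 856 = 0.346 mm/yr.
B's length ≈ 0.346 × 539 = 186.5 mm.

186.5 mm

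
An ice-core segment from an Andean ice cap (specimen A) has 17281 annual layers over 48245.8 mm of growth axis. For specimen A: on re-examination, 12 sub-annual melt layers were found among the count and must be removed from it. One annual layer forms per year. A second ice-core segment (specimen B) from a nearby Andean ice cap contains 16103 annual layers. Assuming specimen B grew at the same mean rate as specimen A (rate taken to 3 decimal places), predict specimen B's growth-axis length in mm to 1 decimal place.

44991.8 mm

Specimen A: correcting the raw count gives 17281 − 12 = 17269 true annual layers.
A: Mean rate = 48245.8 mm / 17269 years ≈ 2.794 mm per year.
Length of B = 2.794 × 16103 = 44991.8 mm.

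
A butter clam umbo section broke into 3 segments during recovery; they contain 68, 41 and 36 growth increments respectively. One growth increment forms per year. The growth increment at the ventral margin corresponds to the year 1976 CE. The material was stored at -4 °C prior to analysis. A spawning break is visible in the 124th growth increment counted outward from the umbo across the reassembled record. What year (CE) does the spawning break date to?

Total growth increments = 68 + 41 + 36 = 145.
145 − 124 = 21 growth increments lie beyond the spawning break toward the ventral margin.
1976 − 21 = 1955 CE.

1955 CE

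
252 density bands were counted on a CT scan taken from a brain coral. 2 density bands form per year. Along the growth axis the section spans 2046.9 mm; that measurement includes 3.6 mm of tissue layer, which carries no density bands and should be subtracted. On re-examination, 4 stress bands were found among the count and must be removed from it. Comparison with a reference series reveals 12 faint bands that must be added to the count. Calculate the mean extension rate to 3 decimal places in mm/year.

True density band count = 252 − 4 + 12 = 260.
260 density bands at 2 per year is 260 / 2 = 130 years.
Net length = 2046.9 − 3.6 = 2043.3 mm.
Mean rate = 2043.3 mm / 130 years ≈ 15.718 mm/year.

15.718 mm/year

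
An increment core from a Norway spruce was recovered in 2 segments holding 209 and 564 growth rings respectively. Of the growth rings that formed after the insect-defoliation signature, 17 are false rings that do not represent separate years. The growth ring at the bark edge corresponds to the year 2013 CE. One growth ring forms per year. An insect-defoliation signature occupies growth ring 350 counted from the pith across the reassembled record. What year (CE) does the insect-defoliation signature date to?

Total growth rings = 209 + 564 = 773.
773 − 350 = 423 growth rings lie beyond the insect-defoliation signature toward the bark edge.
423 − 17 false = 406 true growth rings after the insect-defoliation signature.
The growth ring at the bark edge is 2013 CE, so the insect-defoliation signature dates to 2013 − 406 = 1607 CE.

1607 CE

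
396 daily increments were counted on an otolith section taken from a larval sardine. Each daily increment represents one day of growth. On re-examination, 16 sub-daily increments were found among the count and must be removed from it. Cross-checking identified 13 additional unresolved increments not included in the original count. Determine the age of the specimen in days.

393 days

Correcting the raw count gives 396 − 16 + 13 = 393 true daily increments.
One daily increment per day makes the duration 393 days.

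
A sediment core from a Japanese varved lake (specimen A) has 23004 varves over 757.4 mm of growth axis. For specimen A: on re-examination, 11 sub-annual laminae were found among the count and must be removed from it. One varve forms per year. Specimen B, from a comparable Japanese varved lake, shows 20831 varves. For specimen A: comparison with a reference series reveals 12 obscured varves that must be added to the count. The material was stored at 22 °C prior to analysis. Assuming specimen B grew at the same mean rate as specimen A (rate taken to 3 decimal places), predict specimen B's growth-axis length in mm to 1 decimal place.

687.4 mm

Specimen A: after corrections the count is 23004 − 11 + 12 = 23005 varves.
A: Mean rate = 757.4 mm / 23005 years ≈ 0.033 mm/year.
For B, 0.033 mm/year × 20831 years = 687.4 mm.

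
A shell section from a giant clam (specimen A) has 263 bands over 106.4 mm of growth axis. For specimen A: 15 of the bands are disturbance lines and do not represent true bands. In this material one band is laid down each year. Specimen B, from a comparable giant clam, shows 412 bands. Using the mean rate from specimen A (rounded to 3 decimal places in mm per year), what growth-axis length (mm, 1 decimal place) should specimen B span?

176.7 mm

Specimen A: after corrections the count is 263 − 15 = 248 bands.
A: 106.4 mm over 248 years gives 106.4 / 248 ≈ 0.429 mm per year.
Length of B = 0.429 × 412 = 176.7 mm.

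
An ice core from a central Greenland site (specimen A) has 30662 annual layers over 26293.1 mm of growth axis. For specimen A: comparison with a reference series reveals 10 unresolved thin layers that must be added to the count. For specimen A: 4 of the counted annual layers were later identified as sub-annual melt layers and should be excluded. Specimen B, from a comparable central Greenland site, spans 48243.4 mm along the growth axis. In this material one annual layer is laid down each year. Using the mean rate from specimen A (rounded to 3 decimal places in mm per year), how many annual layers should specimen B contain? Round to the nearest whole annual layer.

56293 annual layers

Specimen A: after corrections the count is 30662 − 4 + 10 = 30668 annual layers.
A: Extension rate ≈ 26293.1 / 30668 = 0.857 mm/year.
For B, 48243.4 / 0.857 = 56293.35 years ≈ 56293 annual layers.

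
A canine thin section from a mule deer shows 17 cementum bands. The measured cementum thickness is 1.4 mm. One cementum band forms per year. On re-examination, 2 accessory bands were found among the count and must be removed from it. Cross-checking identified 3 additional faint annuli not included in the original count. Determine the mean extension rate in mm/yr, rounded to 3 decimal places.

0.078 mm/yr

After corrections the count is 17 − 2 + 3 = 18 cementum bands.
Mean rate = 1.4 mm / 18 years ≈ 0.078 mm/yr.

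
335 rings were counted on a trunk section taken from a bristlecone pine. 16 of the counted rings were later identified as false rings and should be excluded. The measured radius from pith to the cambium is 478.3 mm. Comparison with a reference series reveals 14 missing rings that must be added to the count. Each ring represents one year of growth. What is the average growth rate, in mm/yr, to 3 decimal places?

Adjusted count: 335 − 16 + 14 = 333 rings.
Extension rate ≈ 478.3 / 333 = 1.436 mm/yr.

1.436 mm/yr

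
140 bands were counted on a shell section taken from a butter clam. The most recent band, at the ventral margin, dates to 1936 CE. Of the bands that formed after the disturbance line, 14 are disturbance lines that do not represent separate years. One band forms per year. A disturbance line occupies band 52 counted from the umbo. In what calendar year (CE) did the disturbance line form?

140 − 52 = 88 bands lie beyond the disturbance line toward the ventral margin.
Excluding 14 false bands: 88 − 14 = 74.
1936 − 74 = 1862 CE.

1862 CE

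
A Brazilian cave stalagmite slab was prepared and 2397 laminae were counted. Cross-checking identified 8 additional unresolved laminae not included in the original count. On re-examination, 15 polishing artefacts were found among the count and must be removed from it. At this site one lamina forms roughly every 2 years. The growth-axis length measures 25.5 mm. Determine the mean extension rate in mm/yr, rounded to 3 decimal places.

0.005 mm/yr

Adjusted count: 2397 − 15 + 8 = 2390 laminae.
2390 laminae at 2 years each span 2390 × 2 = 4780 years.
25.5 mm over 4780 years gives 25.5 / 4780 ≈ 0.005 mm/yr.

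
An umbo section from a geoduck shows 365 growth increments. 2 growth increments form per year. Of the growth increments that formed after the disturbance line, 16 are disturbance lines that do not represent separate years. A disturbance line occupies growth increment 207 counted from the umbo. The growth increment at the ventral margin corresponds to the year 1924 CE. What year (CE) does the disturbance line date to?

365 − 207 = 158 growth increments lie beyond the disturbance line toward the ventral margin.
Excluding 16 false growth increments: 158 − 16 = 142.
Dividing by 2 growth increments per year: 142 / 2 = 71 years.
The growth increment at the ventral margin is 1924 CE, so the disturbance line dates to 1924 − 71 = 1853 CE.

1853 CE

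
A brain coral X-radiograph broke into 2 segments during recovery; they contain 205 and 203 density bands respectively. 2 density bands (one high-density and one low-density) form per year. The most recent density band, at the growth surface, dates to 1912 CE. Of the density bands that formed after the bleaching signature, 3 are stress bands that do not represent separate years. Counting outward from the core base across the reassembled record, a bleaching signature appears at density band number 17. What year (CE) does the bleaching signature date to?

1718 CE

Total density bands = 205 + 203 = 408.
408 − 17 = 391 density bands lie beyond the bleaching signature toward the growth surface.
Excluding 3 false density bands: 391 − 3 = 388.
With 2 density bands per year, 388 / 2 = 194 years.
Counting back 194 years from 1912 CE places the bleaching signature in 1912 − 194 = 1718 CE.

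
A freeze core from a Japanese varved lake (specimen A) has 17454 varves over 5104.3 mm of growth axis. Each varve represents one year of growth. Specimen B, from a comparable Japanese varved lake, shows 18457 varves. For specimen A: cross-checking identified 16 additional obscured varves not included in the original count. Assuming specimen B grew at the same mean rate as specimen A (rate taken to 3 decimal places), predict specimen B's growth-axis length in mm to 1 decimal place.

5389.4 mm

Specimen A: true varve count = 17454 + 16 = 17470.
A: Mean rate = 5104.3 mm / 17470 years ≈ 0.292 mm/year.
Length of B = 0.292 × 18457 = 5389.4 mm.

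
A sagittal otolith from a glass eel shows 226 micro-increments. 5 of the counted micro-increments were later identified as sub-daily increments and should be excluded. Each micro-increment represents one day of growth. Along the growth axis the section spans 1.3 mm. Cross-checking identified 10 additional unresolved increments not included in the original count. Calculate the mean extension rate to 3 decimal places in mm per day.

0.006 mm per day

Correcting the raw count gives 226 − 5 + 10 = 231 true micro-increments.
1.3 mm over 231 days gives 1.3 / 231 ≈ 0.006 mm per day.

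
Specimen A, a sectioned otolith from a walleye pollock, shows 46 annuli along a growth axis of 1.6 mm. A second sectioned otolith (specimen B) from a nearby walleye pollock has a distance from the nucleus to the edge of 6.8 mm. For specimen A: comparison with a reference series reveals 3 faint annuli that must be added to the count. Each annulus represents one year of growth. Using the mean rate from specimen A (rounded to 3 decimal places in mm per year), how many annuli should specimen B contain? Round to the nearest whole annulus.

206 annuli

Specimen A: true annulus count = 46 + 3 = 49.
A: Extension rate ≈ 1.6 / 49 = 0.033 mm per year.
B spans 6.8 / 0.033 = 206.06 years ≈ 206 annuli.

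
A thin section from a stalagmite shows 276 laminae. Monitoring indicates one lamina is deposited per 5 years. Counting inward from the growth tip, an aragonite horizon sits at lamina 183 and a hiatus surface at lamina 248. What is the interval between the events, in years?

Separation: 248 − 183 = 65 laminae.
At 5 years per lamina, 65 × 5 = 325 years.

325 years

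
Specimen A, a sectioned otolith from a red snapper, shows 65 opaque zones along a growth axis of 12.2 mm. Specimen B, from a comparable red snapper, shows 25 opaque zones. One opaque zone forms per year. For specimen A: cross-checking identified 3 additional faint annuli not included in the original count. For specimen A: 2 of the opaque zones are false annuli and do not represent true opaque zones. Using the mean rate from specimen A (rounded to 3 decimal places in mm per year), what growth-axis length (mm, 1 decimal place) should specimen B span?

Specimen A: adjusted count: 65 − 2 + 3 = 66 opaque zones.
A: Mean rate = 12.2 mm / 66 years ≈ 0.185 mm/year.
For B, 0.185 mm/year × 25 years = 4.6 mm.

4.6 mm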